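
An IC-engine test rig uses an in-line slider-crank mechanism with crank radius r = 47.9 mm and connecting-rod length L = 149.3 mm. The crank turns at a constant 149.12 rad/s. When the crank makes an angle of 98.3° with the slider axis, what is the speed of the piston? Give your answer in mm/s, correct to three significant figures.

6720

ω = 149.1 rad/s
For an in-line slider-crank, x = r cosθ + √(L² − r² sin²θ), so v = −rω sinθ·[1 + r cosθ/√(L² − r² sin²θ)].
With r = 0.0479 m, L = 0.1493 m, θ = 98.3°: √(L² − r² sin²θ) = 0.14158 m.
v = −0.0479·149.1·0.98953·[1 + 0.0479·-0.14436/0.14158] = -6.7228 m/s.
|v| = 6.7228 m/s = 6722.8 mm/s.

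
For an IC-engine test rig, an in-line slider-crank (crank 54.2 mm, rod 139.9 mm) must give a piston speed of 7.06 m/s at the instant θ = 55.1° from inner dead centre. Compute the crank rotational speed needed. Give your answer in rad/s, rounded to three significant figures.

129

For an in-line slider-crank, |v_piston| = rω|sinθ|·[1 + r cosθ/√(L² − r² sin²θ)].
With r = 0.0542 m, L = 0.1399 m, θ = 55.1°: the bracketed kinematic factor |dx/dθ| = 0.054844 m.
ω = v/|dx/dθ| = 7.06/0.054844 = 128.73 rad/s.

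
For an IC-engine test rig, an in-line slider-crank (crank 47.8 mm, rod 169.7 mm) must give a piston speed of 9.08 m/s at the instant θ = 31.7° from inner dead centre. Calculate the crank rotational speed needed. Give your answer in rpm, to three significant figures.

2780

For an in-line slider-crank, |v_piston| = rω|sinθ|·[1 + r cosθ/√(L² − r² sin²θ)].
With r = 0.0478 m, L = 0.1697 m, θ = 31.7°: the bracketed kinematic factor |dx/dθ| = 0.031204 m.
ω = v/|dx/dθ| = 9.08/0.031204 = 290.99 rad/s.
N = 60ω/(2π) = 2778.7 rpm.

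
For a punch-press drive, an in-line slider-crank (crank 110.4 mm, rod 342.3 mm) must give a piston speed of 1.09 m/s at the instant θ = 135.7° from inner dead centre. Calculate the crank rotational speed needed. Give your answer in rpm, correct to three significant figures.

For an in-line slider-crank, |v_piston| = rω|sinθ|·[1 + r cosθ/√(L² − r² sin²θ)].
With r = 0.1104 m, L = 0.3423 m, θ = 135.7°: the bracketed kinematic factor |dx/dθ| = 0.058838 m.
ω = v/|dx/dθ| = 1.09/0.058838 = 18.526 rad/s.
N = 60ω/(2π) = 176.91 rpm.

177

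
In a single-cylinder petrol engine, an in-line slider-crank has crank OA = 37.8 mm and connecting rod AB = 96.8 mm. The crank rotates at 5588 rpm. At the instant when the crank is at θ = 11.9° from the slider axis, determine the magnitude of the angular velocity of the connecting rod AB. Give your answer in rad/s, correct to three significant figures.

224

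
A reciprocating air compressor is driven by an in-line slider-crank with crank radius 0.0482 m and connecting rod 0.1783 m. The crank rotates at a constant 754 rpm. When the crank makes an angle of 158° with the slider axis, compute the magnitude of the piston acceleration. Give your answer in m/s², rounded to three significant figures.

ω = 2π·754/60 = 78.96 rad/s
x(θ) = r cosθ + √(L² − r² sin²θ); with ω constant, a = ω²·d²x/dθ².
d²x/dθ² = −r cosθ − r²(cos2θ)/√u − r⁴ sin²2θ/(4u^{3/2}),  u = L² − r² sin²θ = 0.0314649 m².
Substituting r = 0.0482 m, L = 0.1783 m, θ = 158°: d²x/dθ² = +0.035152 m.
a = ω²·d²x/dθ² = (78.96)²·(+0.035152) = +219.16 m/s²;  |a| = 219.16 m/s².

219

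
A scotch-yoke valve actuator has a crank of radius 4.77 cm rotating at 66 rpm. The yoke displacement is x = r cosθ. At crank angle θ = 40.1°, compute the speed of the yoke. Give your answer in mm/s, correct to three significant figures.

212

ω = 6.912 rad/s (from 66 rpm).
x = r cosθ ⇒ ẋ = −rω sinθ.
|v| = rω|sinθ| = 0.0477·6.912·|sin 40.1°| = 0.21235 m/s = 212.35 mm/s.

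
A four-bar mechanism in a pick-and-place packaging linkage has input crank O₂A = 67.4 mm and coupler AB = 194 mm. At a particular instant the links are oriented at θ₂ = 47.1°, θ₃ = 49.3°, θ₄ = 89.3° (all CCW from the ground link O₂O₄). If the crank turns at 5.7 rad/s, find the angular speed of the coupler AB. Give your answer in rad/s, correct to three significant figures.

2.07

ω₂ = 5.7 rad/s
Differentiating the loop-closure r₂e^{iθ₂}+r₃e^{iθ₃}=r₁+r₄e^{iθ₄} gives r₂ω₂e^{iθ₂}+r₃ω₃e^{iθ₃}=r₄ω₄e^{iθ₄}.
Eliminating the other unknown: ω₃ = r₂ω₂ sin(θ₄−θ₂) / [r₃ sin(θ₃−θ₄)].
Numerator sine = +0.67172; denominator sine = -0.64279.
Result = 0.0674·5.7·(+0.67172) / (0.194·(-0.64279)) = -2.0694 rad/s; magnitude 2.0694 rad/s.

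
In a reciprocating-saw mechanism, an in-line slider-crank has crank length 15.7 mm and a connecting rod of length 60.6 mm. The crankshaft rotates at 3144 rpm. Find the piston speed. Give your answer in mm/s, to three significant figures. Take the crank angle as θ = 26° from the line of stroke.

2800

ω = 2π·3144/60 = 329.2 rad/s
For an in-line slider-crank, x = r cosθ + √(L² − r² sin²θ), so v = −rω sinθ·[1 + r cosθ/√(L² − r² sin²θ)].
With r = 0.0157 m, L = 0.0606 m, θ = 26°: √(L² − r² sin²θ) = 0.060208 m.
v = −0.0157·329.2·0.43837·[1 + 0.0157·0.89879/0.060208] = -2.797 m/s.
|v| = 2.797 m/s = 2797 mm/s.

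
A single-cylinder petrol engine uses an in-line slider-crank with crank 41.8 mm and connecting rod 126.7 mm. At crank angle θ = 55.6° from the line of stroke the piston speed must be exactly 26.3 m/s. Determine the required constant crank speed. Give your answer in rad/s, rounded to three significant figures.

639

For an in-line slider-crank, |v_piston| = rω|sinθ|·[1 + r cosθ/√(L² − r² sin²θ)].
With r = 0.0418 m, L = 0.1267 m, θ = 55.6°: the bracketed kinematic factor |dx/dθ| = 0.041171 m.
ω = v/|dx/dθ| = 26.3/0.041171 = 638.81 rad/s.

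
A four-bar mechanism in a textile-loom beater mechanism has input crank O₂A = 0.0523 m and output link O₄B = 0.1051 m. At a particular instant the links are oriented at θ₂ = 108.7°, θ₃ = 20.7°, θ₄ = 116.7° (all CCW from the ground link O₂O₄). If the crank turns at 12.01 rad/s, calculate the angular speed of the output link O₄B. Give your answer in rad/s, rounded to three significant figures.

ω₂ = 12.01 rad/s
Differentiating the loop-closure r₂e^{iθ₂}+r₃e^{iθ₃}=r₁+r₄e^{iθ₄} gives r₂ω₂e^{iθ₂}+r₃ω₃e^{iθ₃}=r₄ω₄e^{iθ₄}.
Eliminating the other unknown: ω₄ = r₂ω₂ sin(θ₂−θ₃) / [r₄ sin(θ₄−θ₃)].
Numerator sine = +0.99939; denominator sine = +0.99452.
Result = 0.0523·12.01·(+0.99939) / (0.1051·(+0.99452)) = +6.0057 rad/s; magnitude 6.0057 rad/s.

6.01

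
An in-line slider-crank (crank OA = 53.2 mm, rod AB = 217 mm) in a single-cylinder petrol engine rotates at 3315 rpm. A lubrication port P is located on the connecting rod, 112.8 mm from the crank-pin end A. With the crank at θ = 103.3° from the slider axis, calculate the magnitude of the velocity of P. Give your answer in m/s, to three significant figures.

ω = 347.1 rad/s.  Crank-pin speed |V_A| = rω = 18.468 m/s, perpendicular to OA.
Rod angle: sinφ = −(r/L) sinθ ⇒ φ = -13.803°; ω_rod = −rω cosθ/√(L²−r²sin²θ) = +20.161 rad/s.
V_P = V_A + ω_rod × AP, with AP = 0.1128 m along the rod.
Components: V_Px = −rω sinθ − a·ω_rod·sinφ = -17.43 m/s;  V_Py = rω cosθ + a·ω_rod·cosφ = -2.0401 m/s.
|V_P| = √(V_Px² + V_Py²) = 17.549 m/s.

17.5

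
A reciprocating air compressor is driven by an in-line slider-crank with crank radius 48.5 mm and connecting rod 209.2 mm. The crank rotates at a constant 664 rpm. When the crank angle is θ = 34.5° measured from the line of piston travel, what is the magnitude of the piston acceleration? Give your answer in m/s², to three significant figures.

ω = 2π·664/60 = 69.53 rad/s
x(θ) = r cosθ + √(L² − r² sin²θ); with ω constant, a = ω²·d²x/dθ².
d²x/dθ² = −r cosθ − r²(cos2θ)/√u − r⁴ sin²2θ/(4u^{3/2}),  u = L² − r² sin²θ = 0.04301 m².
Substituting r = 0.0485 m, L = 0.2092 m, θ = 34.5°: d²x/dθ² = -0.04417 m.
a = ω²·d²x/dθ² = (69.53)²·(-0.04417) = -213.56 m/s²;  |a| = 213.56 m/s².

214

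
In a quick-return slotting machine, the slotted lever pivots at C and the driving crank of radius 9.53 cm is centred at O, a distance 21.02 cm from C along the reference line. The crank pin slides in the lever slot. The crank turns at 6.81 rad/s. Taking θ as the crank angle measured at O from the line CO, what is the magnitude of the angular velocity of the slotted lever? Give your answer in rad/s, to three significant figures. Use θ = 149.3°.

ω = 6.81 rad/s
Crank pin A relative to C: A = (d + r cosθ, r sinθ); lever angle φ = atan2(r sinθ, d + r cosθ).
Differentiating tanφ: φ̇ = rω(d cosθ + r)/(d² + r² + 2dr cosθ).
d² + r² + 2dr cosθ = |CA|² = 0.0188169 m²;  d cosθ + r = -0.085441 m.
|ω_lever| = |0.0953·6.81·-0.085441| / 0.0188169 = 2.9468 rad/s.

2.95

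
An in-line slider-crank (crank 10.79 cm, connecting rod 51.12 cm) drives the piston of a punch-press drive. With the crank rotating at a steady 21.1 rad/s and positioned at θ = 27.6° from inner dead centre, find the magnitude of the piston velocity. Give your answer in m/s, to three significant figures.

ω = 21.1 rad/s
For an in-line slider-crank, x = r cosθ + √(L² − r² sin²θ), so v = −rω sinθ·[1 + r cosθ/√(L² − r² sin²θ)].
With r = 0.1079 m, L = 0.5112 m, θ = 27.6°: √(L² − r² sin²θ) = 0.50875 m.
v = −0.1079·21.1·0.46330·[1 + 0.1079·0.88620/0.50875] = -1.253 m/s.
|v| = 1.253 m/s.

1.25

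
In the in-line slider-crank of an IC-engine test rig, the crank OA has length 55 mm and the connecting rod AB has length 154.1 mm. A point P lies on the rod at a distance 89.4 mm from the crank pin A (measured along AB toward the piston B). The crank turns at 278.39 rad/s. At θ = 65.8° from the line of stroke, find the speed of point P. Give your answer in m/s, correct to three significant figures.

ω = 278.4 rad/s.  Crank-pin speed |V_A| = rω = 15.311 m/s, perpendicular to OA.
Rod angle: sinφ = −(r/L) sinθ ⇒ φ = -18.999°; ω_rod = −rω cosθ/√(L²−r²sin²θ) = -43.077 rad/s.
V_P = V_A + ω_rod × AP, with AP = 0.0894 m along the rod.
Components: V_Px = −rω sinθ − a·ω_rod·sinφ = -15.22 m/s;  V_Py = rω cosθ + a·ω_rod·cosφ = +2.6352 m/s.
|V_P| = √(V_Px² + V_Py²) = 15.446 m/s.

15.4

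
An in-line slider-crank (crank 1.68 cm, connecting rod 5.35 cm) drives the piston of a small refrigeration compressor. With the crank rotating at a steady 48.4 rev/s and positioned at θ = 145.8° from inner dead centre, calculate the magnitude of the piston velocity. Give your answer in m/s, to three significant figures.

ω = 2π·48.4 = 304.1 rad/s
For an in-line slider-crank, x = r cosθ + √(L² − r² sin²θ), so v = −rω sinθ·[1 + r cosθ/√(L² − r² sin²θ)].
With r = 0.0168 m, L = 0.0535 m, θ = 145.8°: √(L² − r² sin²θ) = 0.05266 m.
v = −0.0168·304.1·0.56208·[1 + 0.0168·-0.82708/0.05266] = -2.114 m/s.
|v| = 2.114 m/s.

2.11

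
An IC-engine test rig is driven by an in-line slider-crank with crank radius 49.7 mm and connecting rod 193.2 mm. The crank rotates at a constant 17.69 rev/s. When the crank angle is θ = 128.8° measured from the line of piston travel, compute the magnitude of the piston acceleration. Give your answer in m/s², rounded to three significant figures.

ω = 2π·17.7 = 111.1 rad/s
x(θ) = r cosθ + √(L² − r² sin²θ); with ω constant, a = ω²·d²x/dθ².
d²x/dθ² = −r cosθ − r²(cos2θ)/√u − r⁴ sin²2θ/(4u^{3/2}),  u = L² − r² sin²θ = 0.035826 m².
Substituting r = 0.0497 m, L = 0.1932 m, θ = 128.8°: d²x/dθ² = +0.03373 m.
a = ω²·d²x/dθ² = (111.1)²·(+0.03373) = +416.71 m/s²;  |a| = 416.71 m/s².

417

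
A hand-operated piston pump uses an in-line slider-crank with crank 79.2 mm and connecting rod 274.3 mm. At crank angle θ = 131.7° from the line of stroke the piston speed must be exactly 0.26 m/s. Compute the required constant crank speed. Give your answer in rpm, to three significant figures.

52.3

For an in-line slider-crank, |v_piston| = rω|sinθ|·[1 + r cosθ/√(L² − r² sin²θ)].
With r = 0.0792 m, L = 0.2743 m, θ = 131.7°: the bracketed kinematic factor |dx/dθ| = 0.047502 m.
ω = v/|dx/dθ| = 0.26/0.047502 = 5.4734 rad/s.
N = 60ω/(2π) = 52.268 rpm.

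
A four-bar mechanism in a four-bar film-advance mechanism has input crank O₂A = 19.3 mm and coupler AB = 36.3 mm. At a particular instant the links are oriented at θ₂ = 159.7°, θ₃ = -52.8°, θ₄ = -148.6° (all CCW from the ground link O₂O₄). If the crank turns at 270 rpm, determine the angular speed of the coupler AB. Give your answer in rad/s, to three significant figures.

11.9

ω₂ = 28.27 rad/s (from 270 rpm).
Differentiating the loop-closure r₂e^{iθ₂}+r₃e^{iθ₃}=r₁+r₄e^{iθ₄} gives r₂ω₂e^{iθ₂}+r₃ω₃e^{iθ₃}=r₄ω₄e^{iθ₄}.
Eliminating the other unknown: ω₃ = r₂ω₂ sin(θ₄−θ₂) / [r₃ sin(θ₃−θ₄)].
Numerator sine = +0.78478; denominator sine = +0.99488.
Result = 0.0193·28.27·(+0.78478) / (0.0363·(+0.99488)) = +11.858 rad/s; magnitude 11.858 rad/s.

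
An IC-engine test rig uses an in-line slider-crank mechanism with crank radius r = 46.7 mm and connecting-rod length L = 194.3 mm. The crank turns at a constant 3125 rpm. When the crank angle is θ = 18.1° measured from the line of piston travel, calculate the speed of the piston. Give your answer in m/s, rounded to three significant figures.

5.84

ω = 2π·3125/60 = 327.2 rad/s
For an in-line slider-crank, x = r cosθ + √(L² − r² sin²θ), so v = −rω sinθ·[1 + r cosθ/√(L² − r² sin²θ)].
With r = 0.0467 m, L = 0.1943 m, θ = 18.1°: √(L² − r² sin²θ) = 0.19376 m.
v = −0.0467·327.2·0.31068·[1 + 0.0467·0.95052/0.19376] = -5.8357 m/s.
|v| = 5.8357 m/s.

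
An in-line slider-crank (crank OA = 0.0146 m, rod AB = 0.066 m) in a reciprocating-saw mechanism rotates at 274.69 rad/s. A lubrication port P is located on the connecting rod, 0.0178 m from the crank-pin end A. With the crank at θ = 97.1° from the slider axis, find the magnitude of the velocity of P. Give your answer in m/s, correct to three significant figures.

3.97

ω = 274.7 rad/s.  Crank-pin speed |V_A| = rω = 4.0105 m/s, perpendicular to OA.
Rod angle: sinφ = −(r/L) sinθ ⇒ φ = -12.681°; ω_rod = −rω cosθ/√(L²−r²sin²θ) = +7.6984 rad/s.
V_P = V_A + ω_rod × AP, with AP = 0.0178 m along the rod.
Components: V_Px = −rω sinθ − a·ω_rod·sinφ = -3.9496 m/s;  V_Py = rω cosθ + a·ω_rod·cosφ = -0.36201 m/s.
|V_P| = √(V_Px² + V_Py²) = 3.9662 m/s.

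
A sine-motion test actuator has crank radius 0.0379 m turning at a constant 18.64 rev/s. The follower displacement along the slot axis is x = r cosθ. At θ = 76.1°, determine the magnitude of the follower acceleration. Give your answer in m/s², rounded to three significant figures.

125

ω = 117.1 rad/s (from 18.64 rev/s).
x = r cosθ ⇒ ẍ = −rω² cosθ (ω constant).
|a| = rω²|cosθ| = 0.0379·(117.1)²·|cos 76.1°| = 124.89 m/s².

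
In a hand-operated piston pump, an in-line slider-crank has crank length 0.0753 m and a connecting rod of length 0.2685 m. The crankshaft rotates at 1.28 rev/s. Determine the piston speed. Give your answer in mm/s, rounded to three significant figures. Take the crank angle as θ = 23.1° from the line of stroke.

ω = 2π·1.28 = 8.042 rad/s
For an in-line slider-crank, x = r cosθ + √(L² − r² sin²θ), so v = −rω sinθ·[1 + r cosθ/√(L² − r² sin²θ)].
With r = 0.0753 m, L = 0.2685 m, θ = 23.1°: √(L² − r² sin²θ) = 0.26687 m.
v = −0.0753·8.042·0.39234·[1 + 0.0753·0.91982/0.26687] = -0.29926 m/s.
|v| = 0.29926 m/s = 299.26 mm/s.

299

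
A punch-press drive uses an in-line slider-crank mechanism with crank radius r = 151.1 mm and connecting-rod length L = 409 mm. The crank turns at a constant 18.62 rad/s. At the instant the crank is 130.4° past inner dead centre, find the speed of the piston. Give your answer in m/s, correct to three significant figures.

1.61

ω = 18.62 rad/s
For an in-line slider-crank, x = r cosθ + √(L² − r² sin²θ), so v = −rω sinθ·[1 + r cosθ/√(L² − r² sin²θ)].
With r = 0.1511 m, L = 0.409 m, θ = 130.4°: √(L² − r² sin²θ) = 0.39248 m.
v = −0.1511·18.62·0.76154·[1 + 0.1511·-0.64812/0.39248] = -1.608 m/s.
|v| = 1.608 m/s.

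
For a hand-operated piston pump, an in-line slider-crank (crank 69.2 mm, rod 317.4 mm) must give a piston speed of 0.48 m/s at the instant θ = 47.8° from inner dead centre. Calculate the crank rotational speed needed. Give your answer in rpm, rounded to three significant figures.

77.9

For an in-line slider-crank, |v_piston| = rω|sinθ|·[1 + r cosθ/√(L² − r² sin²θ)].
With r = 0.0692 m, L = 0.3174 m, θ = 47.8°: the bracketed kinematic factor |dx/dθ| = 0.058871 m.
ω = v/|dx/dθ| = 0.48/0.058871 = 8.1534 rad/s.
N = 60ω/(2π) = 77.859 rpm.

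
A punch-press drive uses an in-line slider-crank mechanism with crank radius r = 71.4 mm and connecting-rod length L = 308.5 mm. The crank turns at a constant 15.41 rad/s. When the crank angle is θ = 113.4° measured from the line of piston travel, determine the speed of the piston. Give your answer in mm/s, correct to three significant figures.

915

ω = 15.41 rad/s
For an in-line slider-crank, x = r cosθ + √(L² − r² sin²θ), so v = −rω sinθ·[1 + r cosθ/√(L² − r² sin²θ)].
With r = 0.0714 m, L = 0.3085 m, θ = 113.4°: √(L² − r² sin²θ) = 0.30146 m.
v = −0.0714·15.41·0.91775·[1 + 0.0714·-0.39715/0.30146] = -0.9148 m/s.
|v| = 0.9148 m/s = 914.8 mm/s.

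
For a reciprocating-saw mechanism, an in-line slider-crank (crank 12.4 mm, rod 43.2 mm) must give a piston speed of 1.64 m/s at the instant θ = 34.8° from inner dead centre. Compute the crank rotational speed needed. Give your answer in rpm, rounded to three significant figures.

1790

For an in-line slider-crank, |v_piston| = rω|sinθ|·[1 + r cosθ/√(L² − r² sin²θ)].
With r = 0.0124 m, L = 0.0432 m, θ = 34.8°: the bracketed kinematic factor |dx/dθ| = 0.0087677 m.
ω = v/|dx/dθ| = 1.64/0.0087677 = 187.05 rad/s.
N = 60ω/(2π) = 1786.2 rpm.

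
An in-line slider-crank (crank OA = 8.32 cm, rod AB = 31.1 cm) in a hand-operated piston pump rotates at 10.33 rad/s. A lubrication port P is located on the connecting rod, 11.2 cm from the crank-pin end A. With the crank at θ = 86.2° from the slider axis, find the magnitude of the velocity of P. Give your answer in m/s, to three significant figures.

0.864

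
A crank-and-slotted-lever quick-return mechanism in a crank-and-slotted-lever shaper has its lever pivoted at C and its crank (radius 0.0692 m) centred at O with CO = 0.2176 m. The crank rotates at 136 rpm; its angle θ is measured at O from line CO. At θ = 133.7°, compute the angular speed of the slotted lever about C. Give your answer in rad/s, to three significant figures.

2.55

ω = 14.24 rad/s (from 136 rpm).
Crank pin A relative to C: A = (d + r cosθ, r sinθ); lever angle φ = atan2(r sinθ, d + r cosθ).
Differentiating tanφ: φ̇ = rω(d cosθ + r)/(d² + r² + 2dr cosθ).
d² + r² + 2dr cosθ = |CA|² = 0.0313319 m²;  d cosθ + r = -0.081136 m.
|ω_lever| = |0.0692·14.24·-0.081136| / 0.0313319 = 2.5521 rad/s.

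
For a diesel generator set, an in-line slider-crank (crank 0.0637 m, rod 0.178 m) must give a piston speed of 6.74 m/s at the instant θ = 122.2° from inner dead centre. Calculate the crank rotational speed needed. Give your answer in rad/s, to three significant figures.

For an in-line slider-crank, |v_piston| = rω|sinθ|·[1 + r cosθ/√(L² − r² sin²θ)].
With r = 0.0637 m, L = 0.178 m, θ = 122.2°: the bracketed kinematic factor |dx/dθ| = 0.043117 m.
ω = v/|dx/dθ| = 6.74/0.043117 = 156.32 rad/s.

156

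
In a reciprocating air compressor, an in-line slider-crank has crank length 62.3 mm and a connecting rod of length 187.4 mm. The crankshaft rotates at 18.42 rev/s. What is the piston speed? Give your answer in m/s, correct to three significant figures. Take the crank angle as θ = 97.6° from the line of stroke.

6.81

ω = 2π·18.4 = 115.7 rad/s
For an in-line slider-crank, x = r cosθ + √(L² − r² sin²θ), so v = −rω sinθ·[1 + r cosθ/√(L² − r² sin²θ)].
With r = 0.0623 m, L = 0.1874 m, θ = 97.6°: √(L² − r² sin²θ) = 0.17693 m.
v = −0.0623·115.7·0.99122·[1 + 0.0623·-0.13226/0.17693] = -6.8142 m/s.
|v| = 6.8142 m/s.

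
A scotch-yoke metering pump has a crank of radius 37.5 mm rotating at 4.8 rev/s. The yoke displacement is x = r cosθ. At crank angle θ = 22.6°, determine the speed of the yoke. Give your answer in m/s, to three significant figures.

ω = 30.16 rad/s (from 4.8 rev/s).
x = r cosθ ⇒ ẋ = −rω sinθ.
|v| = rω|sinθ| = 0.0375·30.16·|sin 22.6°| = 0.43463 m/s.

0.435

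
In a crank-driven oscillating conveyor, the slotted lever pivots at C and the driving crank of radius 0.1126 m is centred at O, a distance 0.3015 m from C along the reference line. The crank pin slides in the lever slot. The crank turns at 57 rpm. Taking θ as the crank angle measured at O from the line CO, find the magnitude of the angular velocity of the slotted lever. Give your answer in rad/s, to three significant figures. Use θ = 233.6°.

0.704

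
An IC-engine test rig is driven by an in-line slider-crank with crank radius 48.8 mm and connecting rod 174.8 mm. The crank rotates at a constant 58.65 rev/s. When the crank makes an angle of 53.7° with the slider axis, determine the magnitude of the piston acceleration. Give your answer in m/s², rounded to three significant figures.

3390

ω = 2π·58.6 = 368.5 rad/s
x(θ) = r cosθ + √(L² − r² sin²θ); with ω constant, a = ω²·d²x/dθ².
d²x/dθ² = −r cosθ − r²(cos2θ)/√u − r⁴ sin²2θ/(4u^{3/2}),  u = L² − r² sin²θ = 0.0290082 m².
Substituting r = 0.0488 m, L = 0.1748 m, θ = 53.7°: d²x/dθ² = -0.02497 m.
a = ω²·d²x/dθ² = (368.5)²·(-0.02497) = -3390.9 m/s²;  |a| = 3390.9 m/s².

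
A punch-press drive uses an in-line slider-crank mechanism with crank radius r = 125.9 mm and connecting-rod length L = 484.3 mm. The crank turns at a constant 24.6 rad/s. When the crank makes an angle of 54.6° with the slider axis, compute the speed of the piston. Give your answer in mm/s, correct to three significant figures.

2910

ω = 24.6 rad/s
For an in-line slider-crank, x = r cosθ + √(L² − r² sin²θ), so v = −rω sinθ·[1 + r cosθ/√(L² − r² sin²θ)].
With r = 0.1259 m, L = 0.4843 m, θ = 54.6°: √(L² − r² sin²θ) = 0.4733 m.
v = −0.1259·24.6·0.81513·[1 + 0.1259·0.57928/0.4733] = -2.9136 m/s.
|v| = 2.9136 m/s = 2913.6 mm/s.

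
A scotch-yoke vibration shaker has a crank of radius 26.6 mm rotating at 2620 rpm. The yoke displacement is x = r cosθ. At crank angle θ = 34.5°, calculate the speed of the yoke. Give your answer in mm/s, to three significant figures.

4130

ω = 274.4 rad/s (from 2620 rpm).
x = r cosθ ⇒ ẋ = −rω sinθ.
|v| = rω|sinθ| = 0.0266·274.4·|sin 34.5°| = 4.1337 m/s = 4133.7 mm/s.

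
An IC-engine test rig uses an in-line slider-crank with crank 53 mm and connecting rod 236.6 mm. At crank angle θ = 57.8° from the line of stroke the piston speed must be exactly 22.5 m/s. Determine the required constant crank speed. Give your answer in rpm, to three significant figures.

For an in-line slider-crank, |v_piston| = rω|sinθ|·[1 + r cosθ/√(L² − r² sin²θ)].
With r = 0.053 m, L = 0.2366 m, θ = 57.8°: the bracketed kinematic factor |dx/dθ| = 0.050301 m.
ω = v/|dx/dθ| = 22.5/0.050301 = 447.31 rad/s.
N = 60ω/(2π) = 4271.5 rpm.

4270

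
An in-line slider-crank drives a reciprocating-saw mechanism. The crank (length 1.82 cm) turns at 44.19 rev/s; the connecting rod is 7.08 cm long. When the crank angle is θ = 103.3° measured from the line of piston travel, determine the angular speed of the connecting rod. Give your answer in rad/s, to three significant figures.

ω = 277.7 rad/s (converted from 44.19 rev/s).
The rod makes angle φ with the slider axis where L sinφ = r sinθ; differentiating, L cosφ·φ̇ = r ω cosθ.
L cosφ = √(L² − r² sin²θ) = 0.068549 m.
|ω_rod| = r ω |cosθ| / √(L² − r² sin²θ) = 0.0182·277.7·0.23005/0.068549 = 16.959 rad/s.

17.0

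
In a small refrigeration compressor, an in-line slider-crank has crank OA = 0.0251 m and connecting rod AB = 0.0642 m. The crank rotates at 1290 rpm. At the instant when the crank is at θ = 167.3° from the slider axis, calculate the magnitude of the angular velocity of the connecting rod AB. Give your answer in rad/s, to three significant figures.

51.7

ω = 135.1 rad/s (converted from 1290 rpm).
The rod makes angle φ with the slider axis where L sinφ = r sinθ; differentiating, L cosφ·φ̇ = r ω cosθ.
L cosφ = √(L² − r² sin²θ) = 0.063962 m.
|ω_rod| = r ω |cosθ| / √(L² − r² sin²θ) = 0.0251·135.1·0.97553/0.063962 = 51.714 rad/s.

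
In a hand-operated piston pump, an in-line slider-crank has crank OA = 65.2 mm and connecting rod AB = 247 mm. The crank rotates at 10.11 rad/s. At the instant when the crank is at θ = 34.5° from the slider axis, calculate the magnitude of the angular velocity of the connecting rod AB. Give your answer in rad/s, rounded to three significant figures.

2.22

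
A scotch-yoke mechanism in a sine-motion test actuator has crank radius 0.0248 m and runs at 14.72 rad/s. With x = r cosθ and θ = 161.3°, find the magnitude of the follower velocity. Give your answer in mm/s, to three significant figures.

117

ω = 14.72 rad/s
x = r cosθ ⇒ ẋ = −rω sinθ.
|v| = rω|sinθ| = 0.0248·14.72·|sin 161.3°| = 0.11704 m/s = 117.04 mm/s.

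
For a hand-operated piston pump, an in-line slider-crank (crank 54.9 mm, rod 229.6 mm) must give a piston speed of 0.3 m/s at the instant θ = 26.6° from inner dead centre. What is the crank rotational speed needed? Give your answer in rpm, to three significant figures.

95.9

For an in-line slider-crank, |v_piston| = rω|sinθ|·[1 + r cosθ/√(L² − r² sin²θ)].
With r = 0.0549 m, L = 0.2296 m, θ = 26.6°: the bracketed kinematic factor |dx/dθ| = 0.029868 m.
ω = v/|dx/dθ| = 0.3/0.029868 = 10.044 rad/s.
N = 60ω/(2π) = 95.915 rpm.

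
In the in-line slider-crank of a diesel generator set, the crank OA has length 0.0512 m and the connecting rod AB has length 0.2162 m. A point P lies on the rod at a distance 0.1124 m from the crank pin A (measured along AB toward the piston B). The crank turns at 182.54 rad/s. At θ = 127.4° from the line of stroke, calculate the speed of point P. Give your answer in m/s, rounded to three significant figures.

ω = 182.5 rad/s.  Crank-pin speed |V_A| = rω = 9.346 m/s, perpendicular to OA.
Rod angle: sinφ = −(r/L) sinθ ⇒ φ = -10.844°; ω_rod = −rω cosθ/√(L²−r²sin²θ) = +26.733 rad/s.
V_P = V_A + ω_rod × AP, with AP = 0.1124 m along the rod.
Components: V_Px = −rω sinθ − a·ω_rod·sinφ = -6.8593 m/s;  V_Py = rω cosθ + a·ω_rod·cosφ = -2.7254 m/s.
|V_P| = √(V_Px² + V_Py²) = 7.3809 m/s.

7.38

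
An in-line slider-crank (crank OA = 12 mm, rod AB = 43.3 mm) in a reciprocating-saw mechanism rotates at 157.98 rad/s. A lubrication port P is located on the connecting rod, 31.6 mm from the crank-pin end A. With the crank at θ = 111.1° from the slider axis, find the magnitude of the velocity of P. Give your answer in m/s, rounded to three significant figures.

1.65

ω = 158 rad/s.  Crank-pin speed |V_A| = rω = 1.8958 m/s, perpendicular to OA.
Rod angle: sinφ = −(r/L) sinθ ⇒ φ = -14.984°; ω_rod = −rω cosθ/√(L²−r²sin²θ) = +16.316 rad/s.
V_P = V_A + ω_rod × AP, with AP = 0.0316 m along the rod.
Components: V_Px = −rω sinθ − a·ω_rod·sinφ = -1.6353 m/s;  V_Py = rω cosθ + a·ω_rod·cosφ = -0.18441 m/s.
|V_P| = √(V_Px² + V_Py²) = 1.6457 m/s.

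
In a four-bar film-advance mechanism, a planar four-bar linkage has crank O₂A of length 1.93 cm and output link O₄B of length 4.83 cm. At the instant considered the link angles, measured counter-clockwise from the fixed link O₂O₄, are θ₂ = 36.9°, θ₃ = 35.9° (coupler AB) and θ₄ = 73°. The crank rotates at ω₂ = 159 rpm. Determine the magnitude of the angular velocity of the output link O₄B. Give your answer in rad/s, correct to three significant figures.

ω₂ = 16.65 rad/s (from 159 rpm).
Differentiating the loop-closure r₂e^{iθ₂}+r₃e^{iθ₃}=r₁+r₄e^{iθ₄} gives r₂ω₂e^{iθ₂}+r₃ω₃e^{iθ₃}=r₄ω₄e^{iθ₄}.
Eliminating the other unknown: ω₄ = r₂ω₂ sin(θ₂−θ₃) / [r₄ sin(θ₄−θ₃)].
Numerator sine = +0.01745; denominator sine = +0.60321.
Result = 0.0193·16.65·(+0.01745) / (0.0483·(+0.60321)) = +0.1925 rad/s; magnitude 0.1925 rad/s.

0.192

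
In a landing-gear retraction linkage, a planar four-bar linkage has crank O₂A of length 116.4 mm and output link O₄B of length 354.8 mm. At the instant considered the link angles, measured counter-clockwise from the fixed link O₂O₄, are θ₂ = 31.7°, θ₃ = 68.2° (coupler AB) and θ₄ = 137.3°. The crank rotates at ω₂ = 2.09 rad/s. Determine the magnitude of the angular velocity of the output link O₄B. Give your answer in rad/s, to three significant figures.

0.437

ω₂ = 2.09 rad/s
Differentiating the loop-closure r₂e^{iθ₂}+r₃e^{iθ₃}=r₁+r₄e^{iθ₄} gives r₂ω₂e^{iθ₂}+r₃ω₃e^{iθ₃}=r₄ω₄e^{iθ₄}.
Eliminating the other unknown: ω₄ = r₂ω₂ sin(θ₂−θ₃) / [r₄ sin(θ₄−θ₃)].
Numerator sine = -0.59482; denominator sine = +0.93420.
Result = 0.1164·2.09·(-0.59482) / (0.3548·(+0.93420)) = -0.43658 rad/s; magnitude 0.43658 rad/s.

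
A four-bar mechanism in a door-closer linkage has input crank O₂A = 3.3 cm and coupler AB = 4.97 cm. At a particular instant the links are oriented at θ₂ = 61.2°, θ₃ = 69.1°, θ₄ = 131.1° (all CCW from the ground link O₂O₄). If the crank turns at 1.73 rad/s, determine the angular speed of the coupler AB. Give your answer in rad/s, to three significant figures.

1.22

ω₂ = 1.73 rad/s
Differentiating the loop-closure r₂e^{iθ₂}+r₃e^{iθ₃}=r₁+r₄e^{iθ₄} gives r₂ω₂e^{iθ₂}+r₃ω₃e^{iθ₃}=r₄ω₄e^{iθ₄}.
Eliminating the other unknown: ω₃ = r₂ω₂ sin(θ₄−θ₂) / [r₃ sin(θ₃−θ₄)].
Numerator sine = +0.93909; denominator sine = -0.88295.
Result = 0.033·1.73·(+0.93909) / (0.0497·(-0.88295)) = -1.2217 rad/s; magnitude 1.2217 rad/s.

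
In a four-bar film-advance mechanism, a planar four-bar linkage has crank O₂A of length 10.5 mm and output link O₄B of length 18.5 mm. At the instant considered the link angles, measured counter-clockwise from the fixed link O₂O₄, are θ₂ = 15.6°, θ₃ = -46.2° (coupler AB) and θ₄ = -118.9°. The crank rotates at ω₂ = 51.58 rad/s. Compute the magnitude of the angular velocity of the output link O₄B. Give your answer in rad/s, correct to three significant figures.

ω₂ = 51.58 rad/s
Differentiating the loop-closure r₂e^{iθ₂}+r₃e^{iθ₃}=r₁+r₄e^{iθ₄} gives r₂ω₂e^{iθ₂}+r₃ω₃e^{iθ₃}=r₄ω₄e^{iθ₄}.
Eliminating the other unknown: ω₄ = r₂ω₂ sin(θ₂−θ₃) / [r₄ sin(θ₄−θ₃)].
Numerator sine = +0.88130; denominator sine = -0.95476.
Result = 0.0105·51.58·(+0.88130) / (0.0185·(-0.95476)) = -27.023 rad/s; magnitude 27.023 rad/s.

27.0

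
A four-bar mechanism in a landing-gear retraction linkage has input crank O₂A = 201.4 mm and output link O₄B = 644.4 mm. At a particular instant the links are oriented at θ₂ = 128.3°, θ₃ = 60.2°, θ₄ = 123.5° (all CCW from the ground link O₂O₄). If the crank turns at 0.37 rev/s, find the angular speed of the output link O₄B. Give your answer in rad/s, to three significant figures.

ω₂ = 2.325 rad/s (from 0.37 rev/s).
Differentiating the loop-closure r₂e^{iθ₂}+r₃e^{iθ₃}=r₁+r₄e^{iθ₄} gives r₂ω₂e^{iθ₂}+r₃ω₃e^{iθ₃}=r₄ω₄e^{iθ₄}.
Eliminating the other unknown: ω₄ = r₂ω₂ sin(θ₂−θ₃) / [r₄ sin(θ₄−θ₃)].
Numerator sine = +0.92784; denominator sine = +0.89337.
Result = 0.2014·2.325·(+0.92784) / (0.6444·(+0.89337)) = +0.75461 rad/s; magnitude 0.75461 rad/s.

0.755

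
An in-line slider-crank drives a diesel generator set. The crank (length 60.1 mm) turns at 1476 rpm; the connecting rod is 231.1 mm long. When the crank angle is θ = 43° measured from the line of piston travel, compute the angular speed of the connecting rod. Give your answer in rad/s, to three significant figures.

29.9

ω = 154.6 rad/s (converted from 1476 rpm).
The rod makes angle φ with the slider axis where L sinφ = r sinθ; differentiating, L cosφ·φ̇ = r ω cosθ.
L cosφ = √(L² − r² sin²θ) = 0.22744 m.
|ω_rod| = r ω |cosθ| / √(L² − r² sin²θ) = 0.0601·154.6·0.73135/0.22744 = 29.872 rad/s.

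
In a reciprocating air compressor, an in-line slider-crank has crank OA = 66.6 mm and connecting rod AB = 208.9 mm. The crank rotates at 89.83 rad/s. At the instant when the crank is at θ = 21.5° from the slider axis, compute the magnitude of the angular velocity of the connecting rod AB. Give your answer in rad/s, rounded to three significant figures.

26.8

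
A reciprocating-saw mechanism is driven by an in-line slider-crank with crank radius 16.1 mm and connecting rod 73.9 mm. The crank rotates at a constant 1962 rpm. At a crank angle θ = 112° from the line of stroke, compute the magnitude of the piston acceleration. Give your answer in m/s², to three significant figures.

ω = 2π·1962/60 = 205.5 rad/s
x(θ) = r cosθ + √(L² − r² sin²θ); with ω constant, a = ω²·d²x/dθ².
d²x/dθ² = −r cosθ − r²(cos2θ)/√u − r⁴ sin²2θ/(4u^{3/2}),  u = L² − r² sin²θ = 0.00523837 m².
Substituting r = 0.0161 m, L = 0.0739 m, θ = 112°: d²x/dθ² = +0.008586 m.
a = ω²·d²x/dθ² = (205.5)²·(+0.008586) = +362.45 m/s²;  |a| = 362.45 m/s².

362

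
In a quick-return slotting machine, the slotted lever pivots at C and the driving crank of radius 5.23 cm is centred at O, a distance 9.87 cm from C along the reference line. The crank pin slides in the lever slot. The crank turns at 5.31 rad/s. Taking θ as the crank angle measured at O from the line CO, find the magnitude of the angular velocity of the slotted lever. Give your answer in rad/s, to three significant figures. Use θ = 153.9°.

3.15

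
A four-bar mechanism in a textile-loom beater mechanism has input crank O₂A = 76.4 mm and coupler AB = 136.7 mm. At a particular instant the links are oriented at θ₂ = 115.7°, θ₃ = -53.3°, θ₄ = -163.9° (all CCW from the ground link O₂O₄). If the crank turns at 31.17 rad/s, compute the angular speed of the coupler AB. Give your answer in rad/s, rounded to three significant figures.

ω₂ = 31.17 rad/s
Differentiating the loop-closure r₂e^{iθ₂}+r₃e^{iθ₃}=r₁+r₄e^{iθ₄} gives r₂ω₂e^{iθ₂}+r₃ω₃e^{iθ₃}=r₄ω₄e^{iθ₄}.
Eliminating the other unknown: ω₃ = r₂ω₂ sin(θ₄−θ₂) / [r₃ sin(θ₃−θ₄)].
Numerator sine = +0.98600; denominator sine = +0.93606.
Result = 0.0764·31.17·(+0.98600) / (0.1367·(+0.93606)) = +18.35 rad/s; magnitude 18.35 rad/s.

18.3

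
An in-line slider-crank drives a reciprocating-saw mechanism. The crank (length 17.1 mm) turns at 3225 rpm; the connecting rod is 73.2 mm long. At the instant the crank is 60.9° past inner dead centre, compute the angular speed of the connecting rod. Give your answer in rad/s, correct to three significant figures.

39.2

ω = 337.7 rad/s (converted from 3225 rpm).
The rod makes angle φ with the slider axis where L sinφ = r sinθ; differentiating, L cosφ·φ̇ = r ω cosθ.
L cosφ = √(L² − r² sin²θ) = 0.071659 m.
|ω_rod| = r ω |cosθ| / √(L² − r² sin²θ) = 0.0171·337.7·0.48634/0.071659 = 39.194 rad/s.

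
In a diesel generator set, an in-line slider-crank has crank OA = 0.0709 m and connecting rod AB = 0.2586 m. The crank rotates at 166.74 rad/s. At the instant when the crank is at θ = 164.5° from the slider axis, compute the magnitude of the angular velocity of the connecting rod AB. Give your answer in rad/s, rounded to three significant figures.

44.2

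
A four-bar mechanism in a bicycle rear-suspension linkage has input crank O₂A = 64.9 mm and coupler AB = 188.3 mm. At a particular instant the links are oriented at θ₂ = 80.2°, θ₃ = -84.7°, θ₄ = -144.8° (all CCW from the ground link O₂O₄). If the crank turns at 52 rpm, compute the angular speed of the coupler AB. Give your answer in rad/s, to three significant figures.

ω₂ = 5.445 rad/s (from 52 rpm).
Differentiating the loop-closure r₂e^{iθ₂}+r₃e^{iθ₃}=r₁+r₄e^{iθ₄} gives r₂ω₂e^{iθ₂}+r₃ω₃e^{iθ₃}=r₄ω₄e^{iθ₄}.
Eliminating the other unknown: ω₃ = r₂ω₂ sin(θ₄−θ₂) / [r₃ sin(θ₃−θ₄)].
Numerator sine = +0.70711; denominator sine = +0.86690.
Result = 0.0649·5.445·(+0.70711) / (0.1883·(+0.86690)) = +1.5309 rad/s; magnitude 1.5309 rad/s.

1.53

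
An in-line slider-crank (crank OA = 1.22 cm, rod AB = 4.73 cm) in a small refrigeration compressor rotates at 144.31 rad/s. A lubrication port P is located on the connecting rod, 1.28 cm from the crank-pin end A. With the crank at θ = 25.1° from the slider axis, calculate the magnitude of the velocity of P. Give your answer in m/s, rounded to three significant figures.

ω = 144.3 rad/s.  Crank-pin speed |V_A| = rω = 1.7606 m/s, perpendicular to OA.
Rod angle: sinφ = −(r/L) sinθ ⇒ φ = -6.281°; ω_rod = −rω cosθ/√(L²−r²sin²θ) = -33.91 rad/s.
V_P = V_A + ω_rod × AP, with AP = 0.0128 m along the rod.
Components: V_Px = −rω sinθ − a·ω_rod·sinφ = -0.79433 m/s;  V_Py = rω cosθ + a·ω_rod·cosφ = +1.1629 m/s.
|V_P| = √(V_Px² + V_Py²) = 1.4083 m/s.

1.41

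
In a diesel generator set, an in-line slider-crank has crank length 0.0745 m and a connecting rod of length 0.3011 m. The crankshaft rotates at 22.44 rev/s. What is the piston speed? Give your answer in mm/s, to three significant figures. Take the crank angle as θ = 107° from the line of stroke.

9300

ω = 2π·22.4 = 141 rad/s
For an in-line slider-crank, x = r cosθ + √(L² − r² sin²θ), so v = −rω sinθ·[1 + r cosθ/√(L² − r² sin²θ)].
With r = 0.0745 m, L = 0.3011 m, θ = 107°: √(L² − r² sin²θ) = 0.29255 m.
v = −0.0745·141·0.95630·[1 + 0.0745·-0.29237/0.29255] = -9.2972 m/s.
|v| = 9.2972 m/s = 9297.2 mm/s.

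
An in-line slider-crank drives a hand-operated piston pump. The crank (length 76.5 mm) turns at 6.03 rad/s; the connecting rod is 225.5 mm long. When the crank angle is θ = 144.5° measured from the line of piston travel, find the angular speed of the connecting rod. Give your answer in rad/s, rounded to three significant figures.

ω = 6.03 rad/s
The rod makes angle φ with the slider axis where L sinφ = r sinθ; differentiating, L cosφ·φ̇ = r ω cosθ.
L cosφ = √(L² − r² sin²θ) = 0.22108 m.
|ω_rod| = r ω |cosθ| / √(L² − r² sin²θ) = 0.0765·6.03·0.81412/0.22108 = 1.6987 rad/s.

1.70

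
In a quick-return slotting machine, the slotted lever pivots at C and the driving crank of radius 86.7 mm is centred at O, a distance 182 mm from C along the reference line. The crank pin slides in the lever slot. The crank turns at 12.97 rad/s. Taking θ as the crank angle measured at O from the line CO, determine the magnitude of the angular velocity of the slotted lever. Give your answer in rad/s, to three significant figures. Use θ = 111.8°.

ω = 12.97 rad/s
Crank pin A relative to C: A = (d + r cosθ, r sinθ); lever angle φ = atan2(r sinθ, d + r cosθ).
Differentiating tanφ: φ̇ = rω(d cosθ + r)/(d² + r² + 2dr cosθ).
d² + r² + 2dr cosθ = |CA|² = 0.028921 m²;  d cosθ + r = +0.019111 m.
|ω_lever| = |0.0867·12.97·+0.019111| / 0.028921 = 0.74307 rad/s.

0.743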